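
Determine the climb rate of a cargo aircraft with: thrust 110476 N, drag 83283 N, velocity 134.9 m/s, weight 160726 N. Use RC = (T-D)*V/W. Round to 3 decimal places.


Step 1: Excess thrust = T - D = 110476 - 83283 = 27193 N
Step 2: Excess power = 27193 * 134.9 = 3668335.7 W
Step 3: RC = 3668335.7 / 160726 = 22.824 m/s

22.824


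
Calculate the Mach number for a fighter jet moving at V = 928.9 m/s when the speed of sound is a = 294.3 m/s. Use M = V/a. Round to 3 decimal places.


Step 1: M = V / a = 928.9 / 294.3
Step 2: M = 3.156

3.156


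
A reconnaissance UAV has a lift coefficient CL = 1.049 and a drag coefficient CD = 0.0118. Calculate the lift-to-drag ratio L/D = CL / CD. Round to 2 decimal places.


Step 1: L/D = CL / CD = 1.049 / 0.0118
Step 2: L/D = 88.90

88.90


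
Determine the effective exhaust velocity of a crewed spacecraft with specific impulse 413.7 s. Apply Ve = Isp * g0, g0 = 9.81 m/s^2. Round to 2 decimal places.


Step 1: Ve = Isp * g0 = 413.7 * 9.81
Step 2: Ve = 4058.40 m/s

4058.40


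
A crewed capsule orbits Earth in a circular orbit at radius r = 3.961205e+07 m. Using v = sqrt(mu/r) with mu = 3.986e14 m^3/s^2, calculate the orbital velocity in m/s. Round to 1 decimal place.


Step 1: mu / r = 3.986e14 / 3.961205e+07 = 10062594.5893
Step 2: v = sqrt(10062594.5893) = 3172.2 m/s

3172.2


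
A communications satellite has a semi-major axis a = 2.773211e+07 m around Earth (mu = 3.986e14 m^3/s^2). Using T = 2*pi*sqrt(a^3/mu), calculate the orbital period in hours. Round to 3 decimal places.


Step 1: a^3 / mu = 2.132793e+22 / 3.986e14 = 5.350710e+07
Step 2: sqrt(5.350710e+07) = 7314.855 s
Step 3: T = 2*pi * 7314.855 = 45960.59 s
Step 4: T in hours = 45960.59 / 3600 = 12.767 hours

12.767


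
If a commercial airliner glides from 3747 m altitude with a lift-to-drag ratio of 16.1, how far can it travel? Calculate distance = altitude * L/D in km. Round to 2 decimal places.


Step 1: Glide distance = altitude * L/D = 3747 * 16.1 = 60326.7 m
Step 2: Convert to km: 60326.7 / 1000 = 60.33 km

60.33


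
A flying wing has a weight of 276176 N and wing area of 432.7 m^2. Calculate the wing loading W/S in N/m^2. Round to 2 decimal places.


Step 1: Wing loading = W / S = 276176 / 432.7
Step 2: Wing loading = 638.26 N/m^2

638.26


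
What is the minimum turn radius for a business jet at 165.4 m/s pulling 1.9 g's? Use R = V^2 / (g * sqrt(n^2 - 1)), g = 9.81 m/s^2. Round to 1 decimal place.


Step 1: V^2 = 165.4^2 = 27357.16
Step 2: n^2 - 1 = 1.9^2 - 1 = 2.61
Step 3: sqrt(2.61) = 1.615549
Step 4: R = 27357.16 / (9.81 * 1.615549) = 1726.2 m

1726.2


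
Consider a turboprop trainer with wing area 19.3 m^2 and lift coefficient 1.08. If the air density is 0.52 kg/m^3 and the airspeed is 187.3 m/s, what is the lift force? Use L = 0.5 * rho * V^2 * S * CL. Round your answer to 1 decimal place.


Step 1: Calculate dynamic pressure q = 0.5 * 0.52 * 187.3^2 = 0.5 * 0.52 * 35081.29 = 9121.1354 Pa
Step 2: Multiply by wing area and lift coefficient: L = 9121.1354 * 19.3 * 1.08
Step 3: L = 176037.9132 * 1.08 = 190120.9 N

190120.9


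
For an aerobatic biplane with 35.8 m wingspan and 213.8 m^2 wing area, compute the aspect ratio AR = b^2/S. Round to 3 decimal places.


Step 1: b^2 = 35.8^2 = 1281.64
Step 2: AR = 1281.64 / 213.8 = 5.995

5.995


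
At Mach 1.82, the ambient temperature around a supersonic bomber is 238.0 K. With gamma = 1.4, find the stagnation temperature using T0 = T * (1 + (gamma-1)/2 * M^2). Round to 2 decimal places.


Step 1: (gamma-1)/2 = 0.2
Step 2: M^2 = 3.3124
Step 3: 1 + 0.2 * 3.3124 = 1.66248
Step 4: T0 = 238.0 * 1.66248 = 395.67 K

395.67


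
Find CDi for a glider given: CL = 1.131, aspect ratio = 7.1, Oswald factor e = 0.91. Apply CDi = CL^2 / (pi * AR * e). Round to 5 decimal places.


Step 1: CL^2 = 1.131^2 = 1.279161
Step 2: pi * AR * e = 3.14159 * 7.1 * 0.91 = 20.29783
Step 3: CDi = 1.279161 / 20.29783 = 0.06302

0.06302


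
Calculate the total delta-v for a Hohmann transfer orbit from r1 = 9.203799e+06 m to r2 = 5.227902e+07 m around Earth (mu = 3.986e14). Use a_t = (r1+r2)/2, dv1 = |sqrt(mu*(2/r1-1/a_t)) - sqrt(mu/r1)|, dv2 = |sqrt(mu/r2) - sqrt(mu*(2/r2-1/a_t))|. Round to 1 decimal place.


Step 1: Transfer semi-major axis a_t = (9.203799e+06 + 5.227902e+07) / 2 = 3.074141e+07 m
Step 2: v1 (circular at r1) = sqrt(mu/r1) = 6580.9 m/s
Step 3: v_t1 = sqrt(mu*(2/r1 - 1/a_t)) = 8581.97 m/s
Step 4: dv1 = |8581.97 - 6580.9| = 2001.07 m/s
Step 5: v2 (circular at r2) = 2761.24 m/s, v_t2 = 1510.87 m/s
Step 6: dv2 = |2761.24 - 1510.87| = 1250.38 m/s
Step 7: Total delta-v = 2001.07 + 1250.38 = 3251.4 m/s

3251.4


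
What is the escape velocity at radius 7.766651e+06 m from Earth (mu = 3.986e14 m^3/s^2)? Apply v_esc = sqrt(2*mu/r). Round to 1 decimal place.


Step 1: 2*mu/r = 2 * 3.986e14 / 7.766651e+06 = 102643983.8741
Step 2: v_esc = sqrt(102643983.8741) = 10131.3 m/s

10131.3


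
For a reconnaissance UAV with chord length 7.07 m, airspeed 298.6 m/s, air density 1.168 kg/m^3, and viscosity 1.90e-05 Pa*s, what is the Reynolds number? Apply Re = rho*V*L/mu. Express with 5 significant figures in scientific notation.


Step 1: Numerator = rho * V * L = 1.168 * 298.6 * 7.07 = 2465.767136
Step 2: Re = 2465.767136 / 1.90e-05
Step 3: Re = 1.2978e+08

1.2978e+08


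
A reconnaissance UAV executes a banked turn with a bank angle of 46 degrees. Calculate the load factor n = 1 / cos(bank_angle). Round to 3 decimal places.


Step 1: Convert 46 degrees to radians = 0.802851
Step 2: cos(46 deg) = 0.694658
Step 3: n = 1 / 0.694658 = 1.440

1.440


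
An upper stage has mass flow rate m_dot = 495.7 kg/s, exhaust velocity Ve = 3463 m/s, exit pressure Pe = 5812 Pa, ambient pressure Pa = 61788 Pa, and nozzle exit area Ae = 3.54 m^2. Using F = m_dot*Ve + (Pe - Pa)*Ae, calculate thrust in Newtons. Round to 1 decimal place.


Step 1: Momentum thrust = m_dot * Ve = 495.7 * 3463 = 1716609.1 N
Step 2: Pressure thrust = (Pe - Pa) * Ae = (5812 - 61788) * 3.54 = -198155.04 N
Step 3: Total thrust F = 1716609.1 + -198155.04 = 1518454.1 N

1518454.1


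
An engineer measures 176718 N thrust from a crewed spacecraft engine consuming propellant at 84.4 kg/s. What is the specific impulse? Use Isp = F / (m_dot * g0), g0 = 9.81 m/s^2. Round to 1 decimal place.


Step 1: m_dot * g0 = 84.4 * 9.81 = 827.96
Step 2: Isp = 176718 / 827.96 = 213.4 s

213.4


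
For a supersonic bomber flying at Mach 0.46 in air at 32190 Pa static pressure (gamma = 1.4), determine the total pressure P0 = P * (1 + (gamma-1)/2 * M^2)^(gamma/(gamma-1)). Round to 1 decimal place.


Step 1: (gamma-1)/2 * M^2 = 0.2 * 0.2116 = 0.04232
Step 2: 1 + 0.04232 = 1.04232
Step 3: Exponent gamma/(gamma-1) = 3.5
Step 4: P0 = 32190 * 1.04232^3.5 = 37215.6 Pa

37215.6


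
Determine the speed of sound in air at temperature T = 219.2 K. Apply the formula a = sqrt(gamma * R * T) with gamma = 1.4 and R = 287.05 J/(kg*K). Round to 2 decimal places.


Step 1: gamma * R * T = 1.4 * 287.05 * 219.2 = 88089.904
Step 2: a = sqrt(88089.904) = 296.80 m/s

296.80


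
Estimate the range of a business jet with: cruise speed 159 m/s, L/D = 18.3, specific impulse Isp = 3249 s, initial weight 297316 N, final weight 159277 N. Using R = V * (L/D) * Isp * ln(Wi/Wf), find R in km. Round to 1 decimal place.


Step 1: Coefficient = V * (L/D) * Isp = 159 * 18.3 * 3249 = 9453615.3 m
Step 2: Wi/Wf = 297316 / 159277 = 1.86666
Step 3: ln(1.86666) = 0.624151
Step 4: R = 9453615.3 * 0.624151 = 5900480.8 m = 5900.5 km

5900.5


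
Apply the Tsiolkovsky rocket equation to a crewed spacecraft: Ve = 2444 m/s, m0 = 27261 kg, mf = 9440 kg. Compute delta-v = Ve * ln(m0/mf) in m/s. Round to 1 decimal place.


Step 1: Mass ratio m0/mf = 27261 / 9440 = 2.887818
Step 2: ln(2.887818) = 1.060501
Step 3: delta-v = 2444 * 1.060501 = 2591.9 m/s

2591.9


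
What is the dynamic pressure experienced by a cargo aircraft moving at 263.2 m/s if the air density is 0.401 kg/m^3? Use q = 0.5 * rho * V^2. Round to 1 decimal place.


Step 1: V^2 = 263.2^2 = 69274.24
Step 2: q = 0.5 * 0.401 * 69274.24
Step 3: q = 13889.5 Pa

13889.5


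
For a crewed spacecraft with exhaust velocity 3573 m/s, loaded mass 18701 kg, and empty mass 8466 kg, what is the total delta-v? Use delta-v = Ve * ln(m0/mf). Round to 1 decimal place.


Step 1: Mass ratio m0/mf = 18701 / 8466 = 2.208953
Step 2: ln(2.208953) = 0.792519
Step 3: delta-v = 3573 * 0.792519 = 2831.7 m/s

2831.7


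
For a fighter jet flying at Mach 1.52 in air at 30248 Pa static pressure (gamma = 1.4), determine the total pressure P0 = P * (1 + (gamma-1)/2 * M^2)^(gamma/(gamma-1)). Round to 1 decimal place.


Step 1: (gamma-1)/2 * M^2 = 0.2 * 2.3104 = 0.46208
Step 2: 1 + 0.46208 = 1.46208
Step 3: Exponent gamma/(gamma-1) = 3.5
Step 4: P0 = 30248 * 1.46208^3.5 = 114313.0 Pa

114313.0


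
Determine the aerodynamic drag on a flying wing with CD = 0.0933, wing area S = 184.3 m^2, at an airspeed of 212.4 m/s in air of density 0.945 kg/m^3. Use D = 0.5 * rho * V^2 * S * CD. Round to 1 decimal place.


Step 1: Dynamic pressure q = 0.5 * 0.945 * 212.4^2 = 21316.2516 Pa
Step 2: Drag D = q * S * CD = 21316.2516 * 184.3 * 0.0933
Step 3: D = 366537.0 N

366537.0


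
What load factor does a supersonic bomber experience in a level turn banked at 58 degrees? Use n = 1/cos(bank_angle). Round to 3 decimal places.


Step 1: Convert 58 degrees to radians = 1.012291
Step 2: cos(58 deg) = 0.529919
Step 3: n = 1 / 0.529919 = 1.887

1.887


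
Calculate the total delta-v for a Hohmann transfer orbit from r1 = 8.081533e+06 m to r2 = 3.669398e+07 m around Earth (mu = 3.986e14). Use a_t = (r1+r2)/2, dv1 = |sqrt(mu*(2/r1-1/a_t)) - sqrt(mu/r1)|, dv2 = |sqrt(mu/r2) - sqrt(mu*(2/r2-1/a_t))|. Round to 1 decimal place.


Step 1: Transfer semi-major axis a_t = (8.081533e+06 + 3.669398e+07) / 2 = 2.238776e+07 m
Step 2: v1 (circular at r1) = sqrt(mu/r1) = 7022.99 m/s
Step 3: v_t1 = sqrt(mu*(2/r1 - 1/a_t)) = 8991.12 m/s
Step 4: dv1 = |8991.12 - 7022.99| = 1968.14 m/s
Step 5: v2 (circular at r2) = 3295.88 m/s, v_t2 = 1980.22 m/s
Step 6: dv2 = |3295.88 - 1980.22| = 1315.66 m/s
Step 7: Total delta-v = 1968.14 + 1315.66 = 3283.8 m/s

3283.8


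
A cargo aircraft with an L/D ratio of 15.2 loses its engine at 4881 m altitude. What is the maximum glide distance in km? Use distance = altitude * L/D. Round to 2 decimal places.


Step 1: Glide distance = altitude * L/D = 4881 * 15.2 = 74191.2 m
Step 2: Convert to km: 74191.2 / 1000 = 74.19 km

74.19


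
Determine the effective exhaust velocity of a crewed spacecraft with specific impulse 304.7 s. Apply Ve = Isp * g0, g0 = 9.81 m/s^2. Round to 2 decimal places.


Step 1: Ve = Isp * g0 = 304.7 * 9.81
Step 2: Ve = 2989.11 m/s

2989.11


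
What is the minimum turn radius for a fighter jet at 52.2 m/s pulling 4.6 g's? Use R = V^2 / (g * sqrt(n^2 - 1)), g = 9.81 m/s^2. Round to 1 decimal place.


Step 1: V^2 = 52.2^2 = 2724.84
Step 2: n^2 - 1 = 4.6^2 - 1 = 20.16
Step 3: sqrt(20.16) = 4.489989
Step 4: R = 2724.84 / (9.81 * 4.489989) = 61.9 m

61.9


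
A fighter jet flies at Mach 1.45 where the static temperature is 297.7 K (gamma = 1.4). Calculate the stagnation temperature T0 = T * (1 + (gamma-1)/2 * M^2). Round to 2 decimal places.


Step 1: (gamma-1)/2 = 0.2
Step 2: M^2 = 2.1025
Step 3: 1 + 0.2 * 2.1025 = 1.4205
Step 4: T0 = 297.7 * 1.4205 = 422.88 K

422.88


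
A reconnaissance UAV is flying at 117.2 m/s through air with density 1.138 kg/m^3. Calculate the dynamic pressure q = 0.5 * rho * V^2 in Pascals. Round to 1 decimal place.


Step 1: V^2 = 117.2^2 = 13735.84
Step 2: q = 0.5 * 1.138 * 13735.84
Step 3: q = 7815.7 Pa

7815.7


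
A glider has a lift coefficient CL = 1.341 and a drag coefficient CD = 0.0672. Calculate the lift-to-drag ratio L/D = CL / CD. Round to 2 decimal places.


Step 1: L/D = CL / CD = 1.341 / 0.0672
Step 2: L/D = 19.96

19.96


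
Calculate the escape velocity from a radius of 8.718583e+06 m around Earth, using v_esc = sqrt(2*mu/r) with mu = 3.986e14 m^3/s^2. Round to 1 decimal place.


Step 1: 2*mu/r = 2 * 3.986e14 / 8.718583e+06 = 91436876.8411
Step 2: v_esc = sqrt(91436876.8411) = 9562.3 m/s

9562.3


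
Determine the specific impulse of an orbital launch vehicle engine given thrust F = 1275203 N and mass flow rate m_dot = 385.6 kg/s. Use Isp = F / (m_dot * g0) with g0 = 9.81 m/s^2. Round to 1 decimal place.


Step 1: m_dot * g0 = 385.6 * 9.81 = 3782.74
Step 2: Isp = 1275203 / 3782.74 = 337.1 s

337.1


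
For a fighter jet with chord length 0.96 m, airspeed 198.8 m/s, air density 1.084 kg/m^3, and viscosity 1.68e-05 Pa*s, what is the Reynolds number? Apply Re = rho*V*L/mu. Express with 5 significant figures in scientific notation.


Step 1: Numerator = rho * V * L = 1.084 * 198.8 * 0.96 = 206.879232
Step 2: Re = 206.879232 / 1.68e-05
Step 3: Re = 1.2314e+07

1.2314e+07


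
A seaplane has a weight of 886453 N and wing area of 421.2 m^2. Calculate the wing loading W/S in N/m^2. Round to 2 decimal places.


Step 1: Wing loading = W / S = 886453 / 421.2
Step 2: Wing loading = 2104.59 N/m^2

2104.59


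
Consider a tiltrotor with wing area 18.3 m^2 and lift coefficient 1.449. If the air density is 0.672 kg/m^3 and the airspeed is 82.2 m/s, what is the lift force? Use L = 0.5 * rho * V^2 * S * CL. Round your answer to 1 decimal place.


Step 1: Calculate dynamic pressure q = 0.5 * 0.672 * 82.2^2 = 0.5 * 0.672 * 6756.84 = 2270.2982 Pa
Step 2: Multiply by wing area and lift coefficient: L = 2270.2982 * 18.3 * 1.449
Step 3: L = 41546.4578 * 1.449 = 60200.8 N

60200.8


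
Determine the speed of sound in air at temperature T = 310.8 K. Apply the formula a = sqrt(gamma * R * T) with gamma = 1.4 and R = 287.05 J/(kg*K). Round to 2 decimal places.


Step 1: gamma * R * T = 1.4 * 287.05 * 310.8 = 124901.196
Step 2: a = sqrt(124901.196) = 353.41 m/s

353.41


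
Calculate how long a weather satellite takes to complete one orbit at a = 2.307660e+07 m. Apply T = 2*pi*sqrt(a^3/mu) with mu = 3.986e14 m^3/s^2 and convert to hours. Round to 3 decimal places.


Step 1: a^3 / mu = 1.228897e+22 / 3.986e14 = 3.083033e+07
Step 2: sqrt(3.083033e+07) = 5552.5066 s
Step 3: T = 2*pi * 5552.5066 = 34887.43 s
Step 4: T in hours = 34887.43 / 3600 = 9.691 hours

9.691


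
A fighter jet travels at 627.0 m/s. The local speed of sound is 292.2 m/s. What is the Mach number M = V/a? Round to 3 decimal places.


Step 1: M = V / a = 627.0 / 292.2
Step 2: M = 2.146

2.146


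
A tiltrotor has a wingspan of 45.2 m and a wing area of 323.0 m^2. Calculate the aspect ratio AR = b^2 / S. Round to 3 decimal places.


Step 1: b^2 = 45.2^2 = 2043.04
Step 2: AR = 2043.04 / 323.0 = 6.325

6.325


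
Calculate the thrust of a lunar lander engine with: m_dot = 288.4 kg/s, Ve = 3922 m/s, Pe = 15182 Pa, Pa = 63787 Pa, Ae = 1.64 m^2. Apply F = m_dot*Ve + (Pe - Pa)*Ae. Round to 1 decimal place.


Step 1: Momentum thrust = m_dot * Ve = 288.4 * 3922 = 1131104.8 N
Step 2: Pressure thrust = (Pe - Pa) * Ae = (15182 - 63787) * 1.64 = -79712.20 N
Step 3: Total thrust F = 1131104.8 + -79712.20 = 1051392.6 N

1051392.6


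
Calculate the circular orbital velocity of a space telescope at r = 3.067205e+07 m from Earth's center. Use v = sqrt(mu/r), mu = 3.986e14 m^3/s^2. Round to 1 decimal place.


Step 1: mu / r = 3.986e14 / 3.067205e+07 = 12995544.8038
Step 2: v = sqrt(12995544.8038) = 3604.9 m/s

3604.9


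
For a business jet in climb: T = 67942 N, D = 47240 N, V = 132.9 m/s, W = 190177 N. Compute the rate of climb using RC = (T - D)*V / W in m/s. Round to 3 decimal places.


Step 1: Excess thrust = T - D = 67942 - 47240 = 20702 N
Step 2: Excess power = 20702 * 132.9 = 2751295.8 W
Step 3: RC = 2751295.8 / 190177 = 14.467 m/s

14.467


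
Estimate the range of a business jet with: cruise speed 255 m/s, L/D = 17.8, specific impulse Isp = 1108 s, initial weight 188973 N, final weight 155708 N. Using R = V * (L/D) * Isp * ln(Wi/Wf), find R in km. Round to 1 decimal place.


Step 1: Coefficient = V * (L/D) * Isp = 255 * 17.8 * 1108 = 5029212.0 m
Step 2: Wi/Wf = 188973 / 155708 = 1.213637
Step 3: ln(1.213637) = 0.193622
Step 4: R = 5029212.0 * 0.193622 = 973764.5 m = 973.8 km

973.8


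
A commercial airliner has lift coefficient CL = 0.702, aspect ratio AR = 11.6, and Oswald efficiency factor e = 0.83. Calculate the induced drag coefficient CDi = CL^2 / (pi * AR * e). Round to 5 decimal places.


Step 1: CL^2 = 0.702^2 = 0.492804
Step 2: pi * AR * e = 3.14159 * 11.6 * 0.83 = 30.247254
Step 3: CDi = 0.492804 / 30.247254 = 0.01629

0.01629


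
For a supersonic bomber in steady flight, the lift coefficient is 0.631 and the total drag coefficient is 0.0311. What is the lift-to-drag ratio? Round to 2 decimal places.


Step 1: L/D = CL / CD = 0.631 / 0.0311
Step 2: L/D = 20.29

20.29


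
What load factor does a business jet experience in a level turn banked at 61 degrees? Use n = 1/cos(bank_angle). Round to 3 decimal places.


Step 1: Convert 61 degrees to radians = 1.064651
Step 2: cos(61 deg) = 0.48481
Step 3: n = 1 / 0.48481 = 2.063

2.063


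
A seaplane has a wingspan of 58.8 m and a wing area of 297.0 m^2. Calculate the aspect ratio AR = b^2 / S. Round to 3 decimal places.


Step 1: b^2 = 58.8^2 = 3457.44
Step 2: AR = 3457.44 / 297.0 = 11.641

11.641


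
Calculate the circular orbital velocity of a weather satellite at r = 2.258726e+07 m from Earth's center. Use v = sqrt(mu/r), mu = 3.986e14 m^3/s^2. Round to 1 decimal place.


Step 1: mu / r = 3.986e14 / 2.258726e+07 = 17647116.1177
Step 2: v = sqrt(17647116.1177) = 4200.8 m/s

4200.8


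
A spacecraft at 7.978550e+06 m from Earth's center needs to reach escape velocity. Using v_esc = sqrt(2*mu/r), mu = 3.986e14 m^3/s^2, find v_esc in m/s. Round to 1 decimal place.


Step 1: 2*mu/r = 2 * 3.986e14 / 7.978550e+06 = 99917904.8825
Step 2: v_esc = sqrt(99917904.8825) = 9995.9 m/s

9995.9


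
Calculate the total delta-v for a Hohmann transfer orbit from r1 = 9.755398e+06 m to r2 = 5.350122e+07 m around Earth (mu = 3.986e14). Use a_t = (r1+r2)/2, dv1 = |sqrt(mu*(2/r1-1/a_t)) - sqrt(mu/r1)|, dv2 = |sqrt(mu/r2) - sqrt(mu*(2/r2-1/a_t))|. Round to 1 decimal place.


Step 1: Transfer semi-major axis a_t = (9.755398e+06 + 5.350122e+07) / 2 = 3.162831e+07 m
Step 2: v1 (circular at r1) = sqrt(mu/r1) = 6392.14 m/s
Step 3: v_t1 = sqrt(mu*(2/r1 - 1/a_t)) = 8313.62 m/s
Step 4: dv1 = |8313.62 - 6392.14| = 1921.48 m/s
Step 5: v2 (circular at r2) = 2729.52 m/s, v_t2 = 1515.9 m/s
Step 6: dv2 = |2729.52 - 1515.9| = 1213.62 m/s
Step 7: Total delta-v = 1921.48 + 1213.62 = 3135.1 m/s

3135.1


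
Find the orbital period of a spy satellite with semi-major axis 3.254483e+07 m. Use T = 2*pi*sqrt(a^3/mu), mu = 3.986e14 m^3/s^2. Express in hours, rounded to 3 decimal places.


Step 1: a^3 / mu = 3.447038e+22 / 3.986e14 = 8.647862e+07
Step 2: sqrt(8.647862e+07) = 9299.3879 s
Step 3: T = 2*pi * 9299.3879 = 58429.78 s
Step 4: T in hours = 58429.78 / 3600 = 16.230 hours

16.230


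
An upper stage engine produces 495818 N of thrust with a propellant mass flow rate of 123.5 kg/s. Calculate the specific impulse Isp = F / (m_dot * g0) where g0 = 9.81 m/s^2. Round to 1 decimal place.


Step 1: m_dot * g0 = 123.5 * 9.81 = 1211.54
Step 2: Isp = 495818 / 1211.54 = 409.2 s

409.2


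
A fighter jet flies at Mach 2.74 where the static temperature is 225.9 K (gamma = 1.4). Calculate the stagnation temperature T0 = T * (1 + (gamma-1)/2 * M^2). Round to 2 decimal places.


Step 1: (gamma-1)/2 = 0.2
Step 2: M^2 = 7.5076
Step 3: 1 + 0.2 * 7.5076 = 2.50152
Step 4: T0 = 225.9 * 2.50152 = 565.09 K

565.09


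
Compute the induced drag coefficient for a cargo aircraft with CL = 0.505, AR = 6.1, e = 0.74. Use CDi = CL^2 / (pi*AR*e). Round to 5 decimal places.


Step 1: CL^2 = 0.505^2 = 0.255025
Step 2: pi * AR * e = 3.14159 * 6.1 * 0.74 = 14.181149
Step 3: CDi = 0.255025 / 14.181149 = 0.01798

0.01798


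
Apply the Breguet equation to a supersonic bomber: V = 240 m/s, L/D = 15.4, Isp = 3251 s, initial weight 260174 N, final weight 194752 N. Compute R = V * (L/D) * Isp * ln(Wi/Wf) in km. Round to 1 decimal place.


Step 1: Coefficient = V * (L/D) * Isp = 240 * 15.4 * 3251 = 12015696.0 m
Step 2: Wi/Wf = 260174 / 194752 = 1.335925
Step 3: ln(1.335925) = 0.289624
Step 4: R = 12015696.0 * 0.289624 = 3480030.1 m = 3480.0 km

3480.0


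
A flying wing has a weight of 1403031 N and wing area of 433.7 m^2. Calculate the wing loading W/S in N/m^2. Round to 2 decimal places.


Step 1: Wing loading = W / S = 1403031 / 433.7
Step 2: Wing loading = 3235.03 N/m^2

3235.03


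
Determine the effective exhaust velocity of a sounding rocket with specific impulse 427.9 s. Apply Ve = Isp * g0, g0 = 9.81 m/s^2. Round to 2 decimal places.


Step 1: Ve = Isp * g0 = 427.9 * 9.81
Step 2: Ve = 4197.70 m/s

4197.70


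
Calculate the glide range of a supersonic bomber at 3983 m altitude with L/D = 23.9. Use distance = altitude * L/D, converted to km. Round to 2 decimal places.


Step 1: Glide distance = altitude * L/D = 3983 * 23.9 = 95193.7 m
Step 2: Convert to km: 95193.7 / 1000 = 95.19 km

95.19


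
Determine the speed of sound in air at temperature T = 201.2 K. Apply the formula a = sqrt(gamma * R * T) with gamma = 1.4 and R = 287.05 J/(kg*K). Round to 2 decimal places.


Step 1: gamma * R * T = 1.4 * 287.05 * 201.2 = 80856.244
Step 2: a = sqrt(80856.244) = 284.35 m/s

284.35


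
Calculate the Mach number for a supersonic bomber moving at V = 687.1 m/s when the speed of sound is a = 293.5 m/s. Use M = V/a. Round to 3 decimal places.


Step 1: M = V / a = 687.1 / 293.5
Step 2: M = 2.341

2.341


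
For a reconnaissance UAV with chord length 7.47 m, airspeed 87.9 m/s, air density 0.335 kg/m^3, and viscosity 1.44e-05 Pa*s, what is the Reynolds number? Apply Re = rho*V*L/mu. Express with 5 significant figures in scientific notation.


Step 1: Numerator = rho * V * L = 0.335 * 87.9 * 7.47 = 219.965355
Step 2: Re = 219.965355 / 1.44e-05
Step 3: Re = 1.5275e+07

1.5275e+07


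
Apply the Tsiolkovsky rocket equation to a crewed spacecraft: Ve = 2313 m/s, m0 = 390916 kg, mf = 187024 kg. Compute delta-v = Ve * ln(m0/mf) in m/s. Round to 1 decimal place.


Step 1: Mass ratio m0/mf = 390916 / 187024 = 2.090192
Step 2: ln(2.090192) = 0.737256
Step 3: delta-v = 2313 * 0.737256 = 1705.3 m/s

1705.3


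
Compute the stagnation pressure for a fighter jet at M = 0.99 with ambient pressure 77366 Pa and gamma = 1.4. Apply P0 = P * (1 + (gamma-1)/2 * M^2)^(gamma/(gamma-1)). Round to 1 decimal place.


Step 1: (gamma-1)/2 * M^2 = 0.2 * 0.9801 = 0.19602
Step 2: 1 + 0.19602 = 1.19602
Step 3: Exponent gamma/(gamma-1) = 3.5
Step 4: P0 = 77366 * 1.19602^3.5 = 144755.4 Pa

144755.4


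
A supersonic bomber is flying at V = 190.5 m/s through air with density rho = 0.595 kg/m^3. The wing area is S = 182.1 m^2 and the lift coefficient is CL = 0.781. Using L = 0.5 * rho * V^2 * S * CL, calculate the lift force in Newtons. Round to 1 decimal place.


Step 1: Calculate dynamic pressure q = 0.5 * 0.595 * 190.5^2 = 0.5 * 0.595 * 36290.25 = 10796.3494 Pa
Step 2: Multiply by wing area and lift coefficient: L = 10796.3494 * 182.1 * 0.781
Step 3: L = 1966015.2212 * 0.781 = 1535457.9 N

1535457.9


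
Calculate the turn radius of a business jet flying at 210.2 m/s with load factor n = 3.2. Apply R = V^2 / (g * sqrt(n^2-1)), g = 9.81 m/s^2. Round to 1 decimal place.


Step 1: V^2 = 210.2^2 = 44184.04
Step 2: n^2 - 1 = 3.2^2 - 1 = 9.24
Step 3: sqrt(9.24) = 3.039737
Step 4: R = 44184.04 / (9.81 * 3.039737) = 1481.7 m

1481.7


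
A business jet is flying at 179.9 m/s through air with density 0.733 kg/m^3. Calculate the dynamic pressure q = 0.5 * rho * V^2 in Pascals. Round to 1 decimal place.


Step 1: V^2 = 179.9^2 = 32364.01
Step 2: q = 0.5 * 0.733 * 32364.01
Step 3: q = 11861.4 Pa

11861.4


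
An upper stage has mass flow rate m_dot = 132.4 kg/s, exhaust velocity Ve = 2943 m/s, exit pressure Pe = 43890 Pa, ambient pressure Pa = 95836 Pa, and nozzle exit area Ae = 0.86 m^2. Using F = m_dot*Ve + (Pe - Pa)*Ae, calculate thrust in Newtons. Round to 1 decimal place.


Step 1: Momentum thrust = m_dot * Ve = 132.4 * 2943 = 389653.2 N
Step 2: Pressure thrust = (Pe - Pa) * Ae = (43890 - 95836) * 0.86 = -44673.56 N
Step 3: Total thrust F = 389653.2 + -44673.56 = 344979.6 N

344979.6


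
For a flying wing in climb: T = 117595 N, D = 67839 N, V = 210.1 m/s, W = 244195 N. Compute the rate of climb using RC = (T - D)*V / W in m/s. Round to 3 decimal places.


Step 1: Excess thrust = T - D = 117595 - 67839 = 49756 N
Step 2: Excess power = 49756 * 210.1 = 10453735.6 W
Step 3: RC = 10453735.6 / 244195 = 42.809 m/s

42.809


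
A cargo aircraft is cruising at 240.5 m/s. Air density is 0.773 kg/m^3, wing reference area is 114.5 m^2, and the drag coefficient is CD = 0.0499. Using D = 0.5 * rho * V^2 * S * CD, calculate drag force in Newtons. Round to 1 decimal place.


Step 1: Dynamic pressure q = 0.5 * 0.773 * 240.5^2 = 22355.2566 Pa
Step 2: Drag D = q * S * CD = 22355.2566 * 114.5 * 0.0499
Step 3: D = 127727.9 N

127727.9


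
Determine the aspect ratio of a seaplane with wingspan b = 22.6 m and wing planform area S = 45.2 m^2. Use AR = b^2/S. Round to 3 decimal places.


Step 1: b^2 = 22.6^2 = 510.76
Step 2: AR = 510.76 / 45.2 = 11.300

11.300


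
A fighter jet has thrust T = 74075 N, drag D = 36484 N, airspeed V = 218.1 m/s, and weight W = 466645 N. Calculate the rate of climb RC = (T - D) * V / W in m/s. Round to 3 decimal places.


Step 1: Excess thrust = T - D = 74075 - 36484 = 37591 N
Step 2: Excess power = 37591 * 218.1 = 8198597.1 W
Step 3: RC = 8198597.1 / 466645 = 17.569 m/s

17.569


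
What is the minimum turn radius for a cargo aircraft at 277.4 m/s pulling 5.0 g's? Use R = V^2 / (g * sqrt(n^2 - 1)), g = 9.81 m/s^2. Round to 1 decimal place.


Step 1: V^2 = 277.4^2 = 76950.76
Step 2: n^2 - 1 = 5.0^2 - 1 = 24.0
Step 3: sqrt(24.0) = 4.898979
Step 4: R = 76950.76 / (9.81 * 4.898979) = 1601.2 m

1601.2


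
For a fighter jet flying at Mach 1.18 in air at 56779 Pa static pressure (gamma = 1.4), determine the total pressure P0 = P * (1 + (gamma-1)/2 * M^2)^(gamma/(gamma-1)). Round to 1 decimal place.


Step 1: (gamma-1)/2 * M^2 = 0.2 * 1.3924 = 0.27848
Step 2: 1 + 0.27848 = 1.27848
Step 3: Exponent gamma/(gamma-1) = 3.5
Step 4: P0 = 56779 * 1.27848^3.5 = 134158.0 Pa

134158.0


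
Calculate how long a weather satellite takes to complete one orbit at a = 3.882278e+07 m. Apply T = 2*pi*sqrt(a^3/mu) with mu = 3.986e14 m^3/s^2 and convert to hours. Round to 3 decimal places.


Step 1: a^3 / mu = 5.851401e+22 / 3.986e14 = 1.467988e+08
Step 2: sqrt(1.467988e+08) = 12116.0568 s
Step 3: T = 2*pi * 12116.0568 = 76127.43 s
Step 4: T in hours = 76127.43 / 3600 = 21.147 hours

21.147


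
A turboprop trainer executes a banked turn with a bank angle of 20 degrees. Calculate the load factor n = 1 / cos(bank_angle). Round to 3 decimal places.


Step 1: Convert 20 degrees to radians = 0.349066
Step 2: cos(20 deg) = 0.939693
Step 3: n = 1 / 0.939693 = 1.064

1.064


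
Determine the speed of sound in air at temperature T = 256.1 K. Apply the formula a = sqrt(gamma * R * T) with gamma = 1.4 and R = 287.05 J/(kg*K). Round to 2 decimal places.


Step 1: gamma * R * T = 1.4 * 287.05 * 256.1 = 102918.907
Step 2: a = sqrt(102918.907) = 320.81 m/s

320.81


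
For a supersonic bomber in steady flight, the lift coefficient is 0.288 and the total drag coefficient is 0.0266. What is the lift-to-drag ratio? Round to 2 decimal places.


Step 1: L/D = CL / CD = 0.288 / 0.0266
Step 2: L/D = 10.83

10.83


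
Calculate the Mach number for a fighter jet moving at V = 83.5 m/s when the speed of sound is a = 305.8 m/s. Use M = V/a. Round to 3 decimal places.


Step 1: M = V / a = 83.5 / 305.8
Step 2: M = 0.273

0.273


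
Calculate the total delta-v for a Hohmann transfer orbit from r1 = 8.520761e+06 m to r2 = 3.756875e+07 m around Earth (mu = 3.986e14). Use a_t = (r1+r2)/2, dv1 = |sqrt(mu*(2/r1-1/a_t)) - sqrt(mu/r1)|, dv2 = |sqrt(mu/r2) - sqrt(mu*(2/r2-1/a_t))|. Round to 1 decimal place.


Step 1: Transfer semi-major axis a_t = (8.520761e+06 + 3.756875e+07) / 2 = 2.304476e+07 m
Step 2: v1 (circular at r1) = sqrt(mu/r1) = 6839.58 m/s
Step 3: v_t1 = sqrt(mu*(2/r1 - 1/a_t)) = 8732.87 m/s
Step 4: dv1 = |8732.87 - 6839.58| = 1893.29 m/s
Step 5: v2 (circular at r2) = 3257.28 m/s, v_t2 = 1980.65 m/s
Step 6: dv2 = |3257.28 - 1980.65| = 1276.63 m/s
Step 7: Total delta-v = 1893.29 + 1276.63 = 3169.9 m/s

3169.9


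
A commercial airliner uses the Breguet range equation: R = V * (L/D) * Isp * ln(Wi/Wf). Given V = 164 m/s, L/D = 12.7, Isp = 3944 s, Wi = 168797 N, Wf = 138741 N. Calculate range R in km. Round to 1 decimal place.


Step 1: Coefficient = V * (L/D) * Isp = 164 * 12.7 * 3944 = 8214563.2 m
Step 2: Wi/Wf = 168797 / 138741 = 1.216634
Step 3: ln(1.216634) = 0.196088
Step 4: R = 8214563.2 * 0.196088 = 1610776.6 m = 1610.8 km

1610.8


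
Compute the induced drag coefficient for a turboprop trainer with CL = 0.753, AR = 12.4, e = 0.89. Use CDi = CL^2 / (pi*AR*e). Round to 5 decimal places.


Step 1: CL^2 = 0.753^2 = 0.567009
Step 2: pi * AR * e = 3.14159 * 12.4 * 0.89 = 34.670617
Step 3: CDi = 0.567009 / 34.670617 = 0.01635

0.01635


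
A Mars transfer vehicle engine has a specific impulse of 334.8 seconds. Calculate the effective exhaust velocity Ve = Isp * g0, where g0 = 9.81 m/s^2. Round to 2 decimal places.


Step 1: Ve = Isp * g0 = 334.8 * 9.81
Step 2: Ve = 3284.39 m/s

3284.39


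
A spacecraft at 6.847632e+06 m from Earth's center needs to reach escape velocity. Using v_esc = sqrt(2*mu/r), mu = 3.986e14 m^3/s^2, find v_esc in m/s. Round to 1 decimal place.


Step 1: 2*mu/r = 2 * 3.986e14 / 6.847632e+06 = 116419807.6065
Step 2: v_esc = sqrt(116419807.6065) = 10789.8 m/s

10789.8


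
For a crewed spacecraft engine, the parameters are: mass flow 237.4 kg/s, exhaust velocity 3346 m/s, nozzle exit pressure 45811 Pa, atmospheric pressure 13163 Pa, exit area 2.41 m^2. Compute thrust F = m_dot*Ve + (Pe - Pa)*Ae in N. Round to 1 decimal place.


Step 1: Momentum thrust = m_dot * Ve = 237.4 * 3346 = 794340.4 N
Step 2: Pressure thrust = (Pe - Pa) * Ae = (45811 - 13163) * 2.41 = 78681.68 N
Step 3: Total thrust F = 794340.4 + 78681.68 = 873022.1 N

873022.1


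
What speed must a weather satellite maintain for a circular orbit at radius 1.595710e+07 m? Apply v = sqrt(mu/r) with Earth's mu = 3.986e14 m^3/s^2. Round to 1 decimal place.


Step 1: mu / r = 3.986e14 / 1.595710e+07 = 24979476.2206
Step 2: v = sqrt(24979476.2206) = 4997.9 m/s

4997.9


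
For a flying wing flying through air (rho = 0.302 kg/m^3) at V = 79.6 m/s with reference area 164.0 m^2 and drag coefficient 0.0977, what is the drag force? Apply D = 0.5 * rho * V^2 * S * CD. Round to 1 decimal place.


Step 1: Dynamic pressure q = 0.5 * 0.302 * 79.6^2 = 956.7602 Pa
Step 2: Drag D = q * S * CD = 956.7602 * 164.0 * 0.0977
Step 3: D = 15330.0 N

15330.0


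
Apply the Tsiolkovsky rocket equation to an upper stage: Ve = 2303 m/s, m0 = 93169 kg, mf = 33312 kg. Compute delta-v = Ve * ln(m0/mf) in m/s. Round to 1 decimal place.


Step 1: Mass ratio m0/mf = 93169 / 33312 = 2.79686
Step 2: ln(2.79686) = 1.028497
Step 3: delta-v = 2303 * 1.028497 = 2368.6 m/s

2368.6


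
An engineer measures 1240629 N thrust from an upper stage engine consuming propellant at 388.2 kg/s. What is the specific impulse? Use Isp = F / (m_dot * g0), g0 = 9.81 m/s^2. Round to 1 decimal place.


Step 1: m_dot * g0 = 388.2 * 9.81 = 3808.24
Step 2: Isp = 1240629 / 3808.24 = 325.8 s

325.8


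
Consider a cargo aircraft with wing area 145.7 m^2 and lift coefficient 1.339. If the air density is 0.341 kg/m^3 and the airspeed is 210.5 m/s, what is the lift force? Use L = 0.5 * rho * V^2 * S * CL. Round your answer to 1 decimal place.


Step 1: Calculate dynamic pressure q = 0.5 * 0.341 * 210.5^2 = 0.5 * 0.341 * 44310.25 = 7554.8976 Pa
Step 2: Multiply by wing area and lift coefficient: L = 7554.8976 * 145.7 * 1.339
Step 3: L = 1100748.584 * 1.339 = 1473902.4 N

1473902.4


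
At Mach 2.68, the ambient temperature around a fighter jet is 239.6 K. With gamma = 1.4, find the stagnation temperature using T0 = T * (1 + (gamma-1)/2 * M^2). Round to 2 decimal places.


Step 1: (gamma-1)/2 = 0.2
Step 2: M^2 = 7.1824
Step 3: 1 + 0.2 * 7.1824 = 2.43648
Step 4: T0 = 239.6 * 2.43648 = 583.78 K

583.78


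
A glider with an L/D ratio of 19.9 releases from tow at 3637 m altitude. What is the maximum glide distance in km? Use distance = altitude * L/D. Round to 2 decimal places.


Step 1: Glide distance = altitude * L/D = 3637 * 19.9 = 72376.3 m
Step 2: Convert to km: 72376.3 / 1000 = 72.38 km

72.38


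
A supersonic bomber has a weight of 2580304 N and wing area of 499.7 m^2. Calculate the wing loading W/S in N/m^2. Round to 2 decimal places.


Step 1: Wing loading = W / S = 2580304 / 499.7
Step 2: Wing loading = 5163.71 N/m^2

5163.71


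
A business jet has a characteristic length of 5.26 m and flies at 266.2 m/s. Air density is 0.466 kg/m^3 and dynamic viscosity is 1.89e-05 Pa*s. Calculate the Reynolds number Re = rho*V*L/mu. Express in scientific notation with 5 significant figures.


Step 1: Numerator = rho * V * L = 0.466 * 266.2 * 5.26 = 652.498792
Step 2: Re = 652.498792 / 1.89e-05
Step 3: Re = 3.4524e+07

3.4524e+07


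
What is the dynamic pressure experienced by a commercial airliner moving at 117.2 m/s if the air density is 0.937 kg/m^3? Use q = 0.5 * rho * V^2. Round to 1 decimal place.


Step 1: V^2 = 117.2^2 = 13735.84
Step 2: q = 0.5 * 0.937 * 13735.84
Step 3: q = 6435.2 Pa

6435.2


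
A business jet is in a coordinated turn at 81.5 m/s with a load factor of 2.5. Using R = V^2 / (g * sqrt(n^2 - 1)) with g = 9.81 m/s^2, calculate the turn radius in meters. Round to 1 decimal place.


Step 1: V^2 = 81.5^2 = 6642.25
Step 2: n^2 - 1 = 2.5^2 - 1 = 5.25
Step 3: sqrt(5.25) = 2.291288
Step 4: R = 6642.25 / (9.81 * 2.291288) = 295.5 m

295.5


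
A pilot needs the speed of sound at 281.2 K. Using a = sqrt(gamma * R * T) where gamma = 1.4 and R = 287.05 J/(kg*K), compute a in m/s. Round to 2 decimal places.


Step 1: gamma * R * T = 1.4 * 287.05 * 281.2 = 113005.844
Step 2: a = sqrt(113005.844) = 336.16 m/s

336.16


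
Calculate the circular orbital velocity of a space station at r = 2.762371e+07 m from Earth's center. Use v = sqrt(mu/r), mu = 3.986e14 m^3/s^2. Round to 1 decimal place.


Step 1: mu / r = 3.986e14 / 2.762371e+07 = 14429633.0942
Step 2: v = sqrt(14429633.0942) = 3798.6 m/s

3798.6


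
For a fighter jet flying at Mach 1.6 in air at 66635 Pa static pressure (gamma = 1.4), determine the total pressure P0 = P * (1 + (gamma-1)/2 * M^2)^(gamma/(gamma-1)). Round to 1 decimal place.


Step 1: (gamma-1)/2 * M^2 = 0.2 * 2.56 = 0.512
Step 2: 1 + 0.512 = 1.512
Step 3: Exponent gamma/(gamma-1) = 3.5
Step 4: P0 = 66635 * 1.512^3.5 = 283226.4 Pa

283226.4


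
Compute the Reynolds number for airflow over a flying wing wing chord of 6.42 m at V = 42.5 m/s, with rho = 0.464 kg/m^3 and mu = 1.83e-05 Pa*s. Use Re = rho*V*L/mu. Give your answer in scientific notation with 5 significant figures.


Step 1: Numerator = rho * V * L = 0.464 * 42.5 * 6.42 = 126.6024
Step 2: Re = 126.6024 / 1.83e-05
Step 3: Re = 6.9182e+06

6.9182e+06


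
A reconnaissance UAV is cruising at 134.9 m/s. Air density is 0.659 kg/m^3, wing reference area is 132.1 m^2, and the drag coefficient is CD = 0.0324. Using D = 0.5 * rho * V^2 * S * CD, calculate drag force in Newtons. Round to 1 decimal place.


Step 1: Dynamic pressure q = 0.5 * 0.659 * 134.9^2 = 5996.2443 Pa
Step 2: Drag D = q * S * CD = 5996.2443 * 132.1 * 0.0324
Step 3: D = 25664.2 N

25664.2


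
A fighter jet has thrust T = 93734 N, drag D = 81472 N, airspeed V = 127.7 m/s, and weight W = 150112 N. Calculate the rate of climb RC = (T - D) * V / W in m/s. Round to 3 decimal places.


Step 1: Excess thrust = T - D = 93734 - 81472 = 12262 N
Step 2: Excess power = 12262 * 127.7 = 1565857.4 W
Step 3: RC = 1565857.4 / 150112 = 10.431 m/s

10.431


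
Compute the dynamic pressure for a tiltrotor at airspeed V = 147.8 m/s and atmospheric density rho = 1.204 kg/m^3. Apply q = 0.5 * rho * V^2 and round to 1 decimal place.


Step 1: V^2 = 147.8^2 = 21844.84
Step 2: q = 0.5 * 1.204 * 21844.84
Step 3: q = 13150.6 Pa

13150.6


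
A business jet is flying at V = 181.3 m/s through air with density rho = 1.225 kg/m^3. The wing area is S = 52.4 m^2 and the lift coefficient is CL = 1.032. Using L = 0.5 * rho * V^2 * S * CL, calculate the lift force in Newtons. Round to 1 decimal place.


Step 1: Calculate dynamic pressure q = 0.5 * 1.225 * 181.3^2 = 0.5 * 1.225 * 32869.69 = 20132.6851 Pa
Step 2: Multiply by wing area and lift coefficient: L = 20132.6851 * 52.4 * 1.032
Step 3: L = 1054952.7006 * 1.032 = 1088711.2 N

1088711.2


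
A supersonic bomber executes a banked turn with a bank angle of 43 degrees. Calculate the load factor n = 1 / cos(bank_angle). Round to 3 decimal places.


Step 1: Convert 43 degrees to radians = 0.750492
Step 2: cos(43 deg) = 0.731354
Step 3: n = 1 / 0.731354 = 1.367

1.367


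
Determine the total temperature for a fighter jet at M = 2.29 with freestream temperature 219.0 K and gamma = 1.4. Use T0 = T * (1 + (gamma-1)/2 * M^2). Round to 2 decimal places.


Step 1: (gamma-1)/2 = 0.2
Step 2: M^2 = 5.2441
Step 3: 1 + 0.2 * 5.2441 = 2.04882
Step 4: T0 = 219.0 * 2.04882 = 448.69 K

448.69


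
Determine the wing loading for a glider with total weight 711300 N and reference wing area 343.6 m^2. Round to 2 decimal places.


Step 1: Wing loading = W / S = 711300 / 343.6
Step 2: Wing loading = 2070.14 N/m^2

2070.14


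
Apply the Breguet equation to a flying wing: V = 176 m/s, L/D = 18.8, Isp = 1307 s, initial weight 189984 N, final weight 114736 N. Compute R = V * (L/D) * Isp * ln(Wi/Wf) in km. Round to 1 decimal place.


Step 1: Coefficient = V * (L/D) * Isp = 176 * 18.8 * 1307 = 4324601.6 m
Step 2: Wi/Wf = 189984 / 114736 = 1.655836
Step 3: ln(1.655836) = 0.504306
Step 4: R = 4324601.6 * 0.504306 = 2180922.6 m = 2180.9 km

2180.9


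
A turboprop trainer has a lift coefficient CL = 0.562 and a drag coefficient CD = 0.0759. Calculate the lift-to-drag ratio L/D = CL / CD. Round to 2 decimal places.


Step 1: L/D = CL / CD = 0.562 / 0.0759
Step 2: L/D = 7.40

7.40


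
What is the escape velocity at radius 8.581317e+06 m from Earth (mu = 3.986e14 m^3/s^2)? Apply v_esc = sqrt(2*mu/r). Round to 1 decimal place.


Step 1: 2*mu/r = 2 * 3.986e14 / 8.581317e+06 = 92899493.1664
Step 2: v_esc = sqrt(92899493.1664) = 9638.4 m/s

9638.4


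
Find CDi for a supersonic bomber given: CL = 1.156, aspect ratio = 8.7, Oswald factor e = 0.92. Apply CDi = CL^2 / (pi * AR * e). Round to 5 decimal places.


Step 1: CL^2 = 1.156^2 = 1.336336
Step 2: pi * AR * e = 3.14159 * 8.7 * 0.92 = 25.145308
Step 3: CDi = 1.336336 / 25.145308 = 0.05314

0.05314


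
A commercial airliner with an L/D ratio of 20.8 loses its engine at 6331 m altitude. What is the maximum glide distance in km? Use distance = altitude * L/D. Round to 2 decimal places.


Step 1: Glide distance = altitude * L/D = 6331 * 20.8 = 131684.8 m
Step 2: Convert to km: 131684.8 / 1000 = 131.68 km

131.68


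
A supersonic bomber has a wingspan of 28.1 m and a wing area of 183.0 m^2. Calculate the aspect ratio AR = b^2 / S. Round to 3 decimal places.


Step 1: b^2 = 28.1^2 = 789.61
Step 2: AR = 789.61 / 183.0 = 4.315

4.315


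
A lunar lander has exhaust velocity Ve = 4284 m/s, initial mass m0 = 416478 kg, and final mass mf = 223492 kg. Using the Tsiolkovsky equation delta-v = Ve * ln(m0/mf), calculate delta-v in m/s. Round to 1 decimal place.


Step 1: Mass ratio m0/mf = 416478 / 223492 = 1.863503
Step 2: ln(1.863503) = 0.622458
Step 3: delta-v = 4284 * 0.622458 = 2666.6 m/s

2666.6
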